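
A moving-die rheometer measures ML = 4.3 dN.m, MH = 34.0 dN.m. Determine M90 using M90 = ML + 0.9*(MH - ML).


M90 = ML + 0.9 * (MH - ML)
M90 = 4.3 + 0.9 * (34.0 - 4.3)
M90 = 4.3 + 0.9 * 29.7
M90 = 31.03 dN.m

31.03 dN.m


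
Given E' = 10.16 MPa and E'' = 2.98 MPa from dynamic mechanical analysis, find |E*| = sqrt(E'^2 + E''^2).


|E*| = sqrt(E'^2 + E''^2)
= sqrt(10.16^2 + 2.98^2)
= sqrt(103.2256 + 8.8804)
= 10.588 MPa

10.588 MPa


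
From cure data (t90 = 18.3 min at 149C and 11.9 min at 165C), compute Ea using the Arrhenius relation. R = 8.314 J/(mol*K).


T1 = 422.15 K, T2 = 438.15 K
1/T1 - 1/T2 = 8.6503e-05
ln(t1/t2) = ln(18.3/11.9) = 0.4304
Ea = 8.314 * 0.4304 / 8.6503e-05 = 41363.2095 J/mol
Ea = 41.36 kJ/mol

41.36 kJ/mol


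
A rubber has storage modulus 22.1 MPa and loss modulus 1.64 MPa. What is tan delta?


tan delta = E'' / E'
= 1.64 / 22.1
= 0.0742

tan delta = 0.0742


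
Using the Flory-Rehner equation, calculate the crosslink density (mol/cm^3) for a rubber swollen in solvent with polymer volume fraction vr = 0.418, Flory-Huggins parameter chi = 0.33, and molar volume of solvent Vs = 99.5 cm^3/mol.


ln(1 - vr) = ln(1 - 0.418) = -0.5413
Numerator = -((-0.5413) + 0.418 + 0.33 * 0.418^2) = 0.0656
Denominator = 99.5 * (0.418^(1/3) - 0.418/2) = 53.6003
nu = 0.0656 / 53.6003 = 0.0012 mol/cm^3

0.0012 mol/cm^3


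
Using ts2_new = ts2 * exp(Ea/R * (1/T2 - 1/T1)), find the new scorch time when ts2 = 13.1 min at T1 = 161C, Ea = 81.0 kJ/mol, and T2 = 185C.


Convert temperatures: T1 = 161 + 273.15 = 434.15 K, T2 = 185 + 273.15 = 458.15 K
ts2_new = 13.1 * exp(81000 / 8.314 * (1/458.15 - 1/434.15))
1/T2 - 1/T1 = -1.2066e-04
ts2_new = 4.04 min

4.04 min


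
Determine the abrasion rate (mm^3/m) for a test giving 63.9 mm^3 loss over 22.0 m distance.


Rate = volume_loss / distance
= 63.9 / 22.0
= 2.905 mm^3/m

2.905 mm^3/m


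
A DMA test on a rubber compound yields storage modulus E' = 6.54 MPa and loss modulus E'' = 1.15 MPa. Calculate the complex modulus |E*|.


|E*| = sqrt(E'^2 + E''^2)
= sqrt(6.54^2 + 1.15^2)
= sqrt(42.7716 + 1.3225)
= 6.64 MPa

6.64 MPa


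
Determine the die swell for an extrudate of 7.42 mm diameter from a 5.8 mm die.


Die swell ratio = D_extrudate / D_die
= 7.42 / 5.8
= 1.279

Die swell = 1.279


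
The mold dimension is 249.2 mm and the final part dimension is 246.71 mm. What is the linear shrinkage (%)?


Shrinkage = (mold - part) / mold * 100
= (249.2 - 246.71) / 249.2 * 100
= 2.49 / 249.2 * 100
= 1.0%

1.0%


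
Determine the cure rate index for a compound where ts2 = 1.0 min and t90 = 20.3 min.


CRI = 100 / (t90 - ts2)
= 100 / (20.3 - 1.0)
= 100 / 19.3
= 5.18 min^-1

5.18 min^-1


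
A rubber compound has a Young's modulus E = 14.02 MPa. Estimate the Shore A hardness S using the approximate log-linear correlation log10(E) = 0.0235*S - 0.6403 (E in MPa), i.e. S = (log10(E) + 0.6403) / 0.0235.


log10(E) = 0.0235*S - 0.6403  =>  S = (log10(E) + 0.6403) / 0.0235
log10(14.02) = 1.146748
S = (1.146748 + 0.6403) / 0.0235 = 1.787048 / 0.0235
S = 76.0

Shore A = 76.0


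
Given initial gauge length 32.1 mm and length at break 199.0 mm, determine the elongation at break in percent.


Elongation = (Lf - L0) / L0 * 100
= (199.0 - 32.1) / 32.1 * 100
= 166.9 / 32.1 * 100
= 519.9%

519.9%


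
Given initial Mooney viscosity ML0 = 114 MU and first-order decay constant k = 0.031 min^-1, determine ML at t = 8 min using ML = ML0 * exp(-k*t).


ML = ML0 * exp(-k * t)
ML = 114 * exp(-0.031 * 8)
ML = 114 * 0.7804
ML = 88.96 MU

88.96 MU


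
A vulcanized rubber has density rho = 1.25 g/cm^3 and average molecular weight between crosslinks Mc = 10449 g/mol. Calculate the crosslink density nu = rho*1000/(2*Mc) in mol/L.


nu = rho * 1000 / (2 * Mc)
nu = 1.25 * 1000 / (2 * 10449)
nu = 1250.0 / 20898
nu = 0.0598 mol/L

0.0598 mol/L


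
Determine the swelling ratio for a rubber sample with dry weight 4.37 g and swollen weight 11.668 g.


Q = W_swollen / W_dry
Q = 11.668 / 4.37
Q = 2.67

Q = 2.67


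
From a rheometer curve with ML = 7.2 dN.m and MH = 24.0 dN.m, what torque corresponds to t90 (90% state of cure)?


M90 = ML + 0.9 * (MH - ML)
M90 = 7.2 + 0.9 * (24.0 - 7.2)
M90 = 7.2 + 0.9 * 16.8
M90 = 22.32 dN.m

22.32 dN.m


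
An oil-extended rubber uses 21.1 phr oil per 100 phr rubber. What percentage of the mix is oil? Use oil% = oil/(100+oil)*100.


Oil % = oil / (100 + oil) * 100
= 21.1 / (100 + 21.1) * 100
= 21.1 / 121.1 * 100
= 17.42%

17.42%


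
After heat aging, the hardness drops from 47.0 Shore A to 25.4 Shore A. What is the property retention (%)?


Retention = aged / original * 100
= 25.4 / 47.0 * 100
= 54.0%

54.0%


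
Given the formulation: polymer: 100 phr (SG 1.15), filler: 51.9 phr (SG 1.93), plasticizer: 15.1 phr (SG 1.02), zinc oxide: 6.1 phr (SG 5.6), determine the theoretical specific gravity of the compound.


Sum of weights = 173.1
Volume contributions:
  polymer: 100/1.15 = 86.9565
  filler: 51.9/1.93 = 26.8912
  plasticizer: 15.1/1.02 = 14.8039
  zinc oxide: 6.1/5.6 = 1.0893
Sum of volumes = 129.7409
SG = 173.1 / 129.7409 = 1.334

SG = 1.334


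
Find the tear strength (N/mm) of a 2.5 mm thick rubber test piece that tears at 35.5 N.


Tear strength = force / thickness
= 35.5 / 2.5
= 14.2 N/mm

14.2 N/mm


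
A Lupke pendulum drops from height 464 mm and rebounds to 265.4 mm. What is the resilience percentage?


Resilience = h_rebound / h_drop * 100
= 265.4 / 464 * 100
= 57.2%

57.2%


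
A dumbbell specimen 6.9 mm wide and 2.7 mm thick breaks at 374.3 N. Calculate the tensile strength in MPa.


Area = width * thickness = 6.9 * 2.7 = 18.63 mm^2
TS = force / area = 374.3 / 18.63 = 20.09 MPa

20.09 MPa


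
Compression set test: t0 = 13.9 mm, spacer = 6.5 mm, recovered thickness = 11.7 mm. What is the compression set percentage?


CS = (t0 - recovered) / (t0 - ts) * 100
= (13.9 - 11.7) / (13.9 - 6.5) * 100
= 2.2 / 7.4 * 100
= 29.7%

29.7%


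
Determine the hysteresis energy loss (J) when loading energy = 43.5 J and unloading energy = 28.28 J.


Hysteresis loss = loading - unloading
= 43.5 - 28.28
= 15.22 J

15.22 J


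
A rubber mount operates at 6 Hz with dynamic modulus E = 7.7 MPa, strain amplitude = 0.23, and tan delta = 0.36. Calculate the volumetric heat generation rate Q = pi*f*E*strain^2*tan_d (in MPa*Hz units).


Q = pi * f * E * strain^2 * tan_d
= pi * 6 * 7.7 * 0.23^2 * 0.36
= pi * 6 * 7.7 * 0.0529 * 0.36
= 2.7641

Q = 2.7641


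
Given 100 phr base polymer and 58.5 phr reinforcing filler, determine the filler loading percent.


Filler % = filler / (rubber + filler) * 100
= 58.5 / (100 + 58.5) * 100
= 58.5 / 158.5 * 100
= 36.91%

36.91%


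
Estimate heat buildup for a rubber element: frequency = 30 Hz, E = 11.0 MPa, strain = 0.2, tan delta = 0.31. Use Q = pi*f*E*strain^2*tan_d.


Q = pi * f * E * strain^2 * tan_d
= pi * 30 * 11.0 * 0.2^2 * 0.31
= pi * 30 * 11.0 * 0.0400 * 0.31
= 12.8554

Q = 12.8554


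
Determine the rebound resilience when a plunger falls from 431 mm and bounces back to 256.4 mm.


Resilience = h_rebound / h_drop * 100
= 256.4 / 431 * 100
= 59.5%

59.5%


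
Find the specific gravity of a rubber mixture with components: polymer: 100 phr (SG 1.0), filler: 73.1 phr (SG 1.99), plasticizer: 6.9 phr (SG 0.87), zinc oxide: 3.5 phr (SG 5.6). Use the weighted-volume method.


Sum of weights = 183.5
Volume contributions:
  polymer: 100/1.0 = 100.0000
  filler: 73.1/1.99 = 36.7337
  plasticizer: 6.9/0.87 = 7.9310
  zinc oxide: 3.5/5.6 = 0.6250
Sum of volumes = 145.2897
SG = 183.5 / 145.2897 = 1.263

SG = 1.263


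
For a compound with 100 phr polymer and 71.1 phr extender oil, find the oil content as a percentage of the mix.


Oil % = oil / (100 + oil) * 100
= 71.1 / (100 + 71.1) * 100
= 71.1 / 171.1 * 100
= 41.55%

41.55%


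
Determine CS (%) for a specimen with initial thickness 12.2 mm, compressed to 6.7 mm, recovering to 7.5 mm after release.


CS = (t0 - recovered) / (t0 - ts) * 100
= (12.2 - 7.5) / (12.2 - 6.7) * 100
= 4.7 / 5.5 * 100
= 85.5%

85.5%


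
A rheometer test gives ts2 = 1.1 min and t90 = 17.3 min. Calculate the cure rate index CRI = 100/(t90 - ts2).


CRI = 100 / (t90 - ts2)
= 100 / (17.3 - 1.1)
= 100 / 16.2
= 6.17 min^-1

6.17 min^-1


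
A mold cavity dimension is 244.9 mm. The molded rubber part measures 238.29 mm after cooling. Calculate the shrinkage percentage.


Shrinkage = (mold - part) / mold * 100
= (244.9 - 238.29) / 244.9 * 100
= 6.61 / 244.9 * 100
= 2.7%

2.7%


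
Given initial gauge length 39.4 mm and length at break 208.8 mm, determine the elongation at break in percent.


Elongation = (Lf - L0) / L0 * 100
= (208.8 - 39.4) / 39.4 * 100
= 169.4 / 39.4 * 100
= 429.9%

429.9%


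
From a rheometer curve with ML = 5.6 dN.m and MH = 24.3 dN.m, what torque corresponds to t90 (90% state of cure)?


M90 = ML + 0.9 * (MH - ML)
M90 = 5.6 + 0.9 * (24.3 - 5.6)
M90 = 5.6 + 0.9 * 18.7
M90 = 22.43 dN.m

22.43 dN.m


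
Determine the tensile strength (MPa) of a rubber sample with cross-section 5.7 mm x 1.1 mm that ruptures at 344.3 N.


Area = width * thickness = 5.7 * 1.1 = 6.27 mm^2
TS = force / area = 344.3 / 6.27 = 54.91 MPa

54.91 MPa


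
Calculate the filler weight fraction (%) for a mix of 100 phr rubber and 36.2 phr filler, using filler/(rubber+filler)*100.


Filler % = filler / (rubber + filler) * 100
= 36.2 / (100 + 36.2) * 100
= 36.2 / 136.2 * 100
= 26.58%

26.58%


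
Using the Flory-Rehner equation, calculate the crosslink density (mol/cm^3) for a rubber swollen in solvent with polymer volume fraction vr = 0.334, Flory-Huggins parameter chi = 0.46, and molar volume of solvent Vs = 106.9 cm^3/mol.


ln(1 - vr) = ln(1 - 0.334) = -0.4065
Numerator = -((-0.4065) + 0.334 + 0.46 * 0.334^2) = 0.0211
Denominator = 106.9 * (0.334^(1/3) - 0.334/2) = 56.3174
nu = 0.0211 / 56.3174 = 3.7555e-04 mol/cm^3

3.7555e-04 mol/cm^3


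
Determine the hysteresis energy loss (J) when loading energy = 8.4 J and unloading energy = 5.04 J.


Hysteresis loss = loading - unloading
= 8.4 - 5.04
= 3.36 J

3.36 J


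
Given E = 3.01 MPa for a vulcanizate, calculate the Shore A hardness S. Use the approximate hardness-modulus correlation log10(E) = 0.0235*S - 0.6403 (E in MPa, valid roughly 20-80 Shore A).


log10(E) = 0.0235*S - 0.6403  =>  S = (log10(E) + 0.6403) / 0.0235
log10(3.01) = 0.478566
S = (0.478566 + 0.6403) / 0.0235 = 1.118866 / 0.0235
S = 47.6

Shore A = 47.6


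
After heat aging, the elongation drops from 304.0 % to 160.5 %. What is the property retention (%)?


Retention = aged / original * 100
= 160.5 / 304.0 * 100
= 52.8%

52.8%


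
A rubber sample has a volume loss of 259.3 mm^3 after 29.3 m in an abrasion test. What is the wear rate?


Rate = volume_loss / distance
= 259.3 / 29.3
= 8.85 mm^3/m

8.85 mm^3/m


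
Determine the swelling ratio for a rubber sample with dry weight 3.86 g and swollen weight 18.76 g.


Q = W_swollen / W_dry
Q = 18.76 / 3.86
Q = 4.86

Q = 4.86


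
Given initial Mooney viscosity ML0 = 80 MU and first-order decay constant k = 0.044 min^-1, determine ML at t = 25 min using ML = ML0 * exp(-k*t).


ML = ML0 * exp(-k * t)
ML = 80 * exp(-0.044 * 25)
ML = 80 * 0.3329
ML = 26.63 MU

26.63 MU


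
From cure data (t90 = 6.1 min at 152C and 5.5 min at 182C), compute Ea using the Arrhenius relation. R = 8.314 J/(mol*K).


T1 = 425.15 K, T2 = 455.15 K
1/T1 - 1/T2 = 1.5503e-04
ln(t1/t2) = ln(6.1/5.5) = 0.1035
Ea = 8.314 * 0.1035 / 1.5503e-04 = 5552.6015 J/mol
Ea = 5.55 kJ/mol

5.55 kJ/mol


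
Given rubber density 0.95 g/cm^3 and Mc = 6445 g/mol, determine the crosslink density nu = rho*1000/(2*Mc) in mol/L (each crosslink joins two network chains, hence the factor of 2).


nu = rho * 1000 / (2 * Mc)
nu = 0.95 * 1000 / (2 * 6445)
nu = 950.0 / 12890
nu = 0.0737 mol/L

0.0737 mol/L


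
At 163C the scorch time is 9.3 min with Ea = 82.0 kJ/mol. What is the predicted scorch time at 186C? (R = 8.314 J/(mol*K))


Convert temperatures: T1 = 163 + 273.15 = 436.15 K, T2 = 186 + 273.15 = 459.15 K
ts2_new = 9.3 * exp(82000 / 8.314 * (1/459.15 - 1/436.15))
1/T2 - 1/T1 = -1.1485e-04
ts2_new = 3.0 min

3.0 min


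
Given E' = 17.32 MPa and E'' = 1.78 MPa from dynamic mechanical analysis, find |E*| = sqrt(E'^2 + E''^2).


|E*| = sqrt(E'^2 + E''^2)
= sqrt(17.32^2 + 1.78^2)
= sqrt(299.9824 + 3.1684)
= 17.411 MPa

17.411 MPa


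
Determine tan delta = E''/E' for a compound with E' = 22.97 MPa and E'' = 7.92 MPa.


tan delta = E'' / E'
= 7.92 / 22.97
= 0.3448

tan delta = 0.3448


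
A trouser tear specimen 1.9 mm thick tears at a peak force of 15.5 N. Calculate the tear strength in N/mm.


Tear strength = force / thickness
= 15.5 / 1.9
= 8.16 N/mm

8.16 N/mm


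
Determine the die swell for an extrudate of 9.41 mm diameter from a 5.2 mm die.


Die swell ratio = D_extrudate / D_die
= 9.41 / 5.2
= 1.81

Die swell = 1.81


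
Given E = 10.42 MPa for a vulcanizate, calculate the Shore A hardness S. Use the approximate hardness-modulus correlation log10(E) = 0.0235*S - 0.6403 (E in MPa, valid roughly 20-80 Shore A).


log10(E) = 0.0235*S - 0.6403  =>  S = (log10(E) + 0.6403) / 0.0235
log10(10.42) = 1.017868
S = (1.017868 + 0.6403) / 0.0235 = 1.658168 / 0.0235
S = 70.6

Shore A = 70.6


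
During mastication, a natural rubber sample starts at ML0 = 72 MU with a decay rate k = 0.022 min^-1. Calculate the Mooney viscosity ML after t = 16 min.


ML = ML0 * exp(-k * t)
ML = 72 * exp(-0.022 * 16)
ML = 72 * 0.7033
ML = 50.64 MU

50.64 MU


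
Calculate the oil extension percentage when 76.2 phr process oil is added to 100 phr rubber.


Oil % = oil / (100 + oil) * 100
= 76.2 / (100 + 76.2) * 100
= 76.2 / 176.2 * 100
= 43.25%

43.25%


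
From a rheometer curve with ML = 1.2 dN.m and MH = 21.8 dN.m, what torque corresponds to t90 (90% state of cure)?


M90 = ML + 0.9 * (MH - ML)
M90 = 1.2 + 0.9 * (21.8 - 1.2)
M90 = 1.2 + 0.9 * 20.6
M90 = 19.74 dN.m

19.74 dN.m


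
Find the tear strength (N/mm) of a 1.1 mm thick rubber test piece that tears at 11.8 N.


Tear strength = force / thickness
= 11.8 / 1.1
= 10.73 N/mm

10.73 N/mm


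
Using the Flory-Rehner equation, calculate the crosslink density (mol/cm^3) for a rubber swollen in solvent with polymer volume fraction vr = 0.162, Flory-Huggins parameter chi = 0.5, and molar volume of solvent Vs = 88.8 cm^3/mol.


ln(1 - vr) = ln(1 - 0.162) = -0.1767
Numerator = -((-0.1767) + 0.162 + 0.5 * 0.162^2) = 0.0016
Denominator = 88.8 * (0.162^(1/3) - 0.162/2) = 41.2153
nu = 0.0016 / 41.2153 = 3.9189e-05 mol/cm^3

3.9189e-05 mol/cm^3


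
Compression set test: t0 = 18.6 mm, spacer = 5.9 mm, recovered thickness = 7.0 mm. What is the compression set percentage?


CS = (t0 - recovered) / (t0 - ts) * 100
= (18.6 - 7.0) / (18.6 - 5.9) * 100
= 11.6 / 12.7 * 100
= 91.3%

91.3%


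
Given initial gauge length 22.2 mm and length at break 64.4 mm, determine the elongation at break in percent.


Elongation = (Lf - L0) / L0 * 100
= (64.4 - 22.2) / 22.2 * 100
= 42.2 / 22.2 * 100
= 190.1%

190.1%


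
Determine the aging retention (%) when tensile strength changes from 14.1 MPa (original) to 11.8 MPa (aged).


Retention = aged / original * 100
= 11.8 / 14.1 * 100
= 83.7%

83.7%


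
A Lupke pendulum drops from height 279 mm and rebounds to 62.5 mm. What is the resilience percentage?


Resilience = h_rebound / h_drop * 100
= 62.5 / 279 * 100
= 22.4%

22.4%


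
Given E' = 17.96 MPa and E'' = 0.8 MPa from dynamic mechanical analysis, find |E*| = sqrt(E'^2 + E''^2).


|E*| = sqrt(E'^2 + E''^2)
= sqrt(17.96^2 + 0.8^2)
= sqrt(322.5616 + 0.6400)
= 17.978 MPa

17.978 MPa


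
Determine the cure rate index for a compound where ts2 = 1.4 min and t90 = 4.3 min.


CRI = 100 / (t90 - ts2)
= 100 / (4.3 - 1.4)
= 100 / 2.9
= 34.48 min^-1

34.48 min^-1


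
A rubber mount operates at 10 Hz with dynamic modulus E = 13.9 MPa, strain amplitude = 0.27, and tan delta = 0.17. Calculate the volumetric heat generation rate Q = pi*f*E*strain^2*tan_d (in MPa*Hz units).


Q = pi * f * E * strain^2 * tan_d
= pi * 10 * 13.9 * 0.27^2 * 0.17
= pi * 10 * 13.9 * 0.0729 * 0.17
= 5.4118

Q = 5.4118


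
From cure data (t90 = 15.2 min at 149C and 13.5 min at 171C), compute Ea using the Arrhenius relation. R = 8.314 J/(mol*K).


T1 = 422.15 K, T2 = 444.15 K
1/T1 - 1/T2 = 1.1733e-04
ln(t1/t2) = ln(15.2/13.5) = 0.1186
Ea = 8.314 * 0.1186 / 1.1733e-04 = 8404.0672 J/mol
Ea = 8.4 kJ/mol

8.4 kJ/mol


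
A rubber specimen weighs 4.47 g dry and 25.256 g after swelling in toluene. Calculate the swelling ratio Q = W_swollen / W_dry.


Q = W_swollen / W_dry
Q = 25.256 / 4.47
Q = 5.65

Q = 5.65


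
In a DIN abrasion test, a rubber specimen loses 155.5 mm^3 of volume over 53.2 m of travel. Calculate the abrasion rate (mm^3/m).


Rate = volume_loss / distance
= 155.5 / 53.2
= 2.923 mm^3/m

2.923 mm^3/m


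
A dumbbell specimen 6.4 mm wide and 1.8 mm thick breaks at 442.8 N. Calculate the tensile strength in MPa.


Area = width * thickness = 6.4 * 1.8 = 11.52 mm^2
TS = force / area = 442.8 / 11.52 = 38.44 MPa

38.44 MPa


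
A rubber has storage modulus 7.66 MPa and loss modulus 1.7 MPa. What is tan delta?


tan delta = E'' / E'
= 1.7 / 7.66
= 0.2219

tan delta = 0.2219


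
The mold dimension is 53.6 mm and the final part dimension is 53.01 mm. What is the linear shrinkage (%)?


Shrinkage = (mold - part) / mold * 100
= (53.6 - 53.01) / 53.6 * 100
= 0.59 / 53.6 * 100
= 1.1%

1.1%


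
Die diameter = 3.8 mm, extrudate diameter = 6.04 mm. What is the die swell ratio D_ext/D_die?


Die swell ratio = D_extrudate / D_die
= 6.04 / 3.8
= 1.589

Die swell = 1.589


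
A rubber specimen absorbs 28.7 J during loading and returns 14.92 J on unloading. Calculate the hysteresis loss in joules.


Hysteresis loss = loading - unloading
= 28.7 - 14.92
= 13.78 J

13.78 J


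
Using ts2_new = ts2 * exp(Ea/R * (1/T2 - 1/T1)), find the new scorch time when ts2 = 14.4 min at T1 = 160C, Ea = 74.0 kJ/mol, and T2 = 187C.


Convert temperatures: T1 = 160 + 273.15 = 433.15 K, T2 = 187 + 273.15 = 460.15 K
ts2_new = 14.4 * exp(74000 / 8.314 * (1/460.15 - 1/433.15))
1/T2 - 1/T1 = -1.3546e-04
ts2_new = 4.31 min

4.31 min


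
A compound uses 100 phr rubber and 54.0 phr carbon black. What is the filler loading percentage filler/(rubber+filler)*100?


Filler % = filler / (rubber + filler) * 100
= 54.0 / (100 + 54.0) * 100
= 54.0 / 154.0 * 100
= 35.06%

35.06%


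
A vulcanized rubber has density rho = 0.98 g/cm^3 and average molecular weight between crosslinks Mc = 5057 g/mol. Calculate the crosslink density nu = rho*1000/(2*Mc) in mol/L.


nu = rho * 1000 / (2 * Mc)
nu = 0.98 * 1000 / (2 * 5057)
nu = 980.0 / 10114
nu = 0.0969 mol/L

0.0969 mol/L


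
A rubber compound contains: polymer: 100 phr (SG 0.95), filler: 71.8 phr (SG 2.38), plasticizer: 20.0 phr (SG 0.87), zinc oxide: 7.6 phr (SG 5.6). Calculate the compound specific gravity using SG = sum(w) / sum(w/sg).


Sum of weights = 199.4
Volume contributions:
  polymer: 100/0.95 = 105.2632
  filler: 71.8/2.38 = 30.1681
  plasticizer: 20.0/0.87 = 22.9885
  zinc oxide: 7.6/5.6 = 1.3571
Sum of volumes = 159.7769
SG = 199.4 / 159.7769 = 1.248

SG = 1.248


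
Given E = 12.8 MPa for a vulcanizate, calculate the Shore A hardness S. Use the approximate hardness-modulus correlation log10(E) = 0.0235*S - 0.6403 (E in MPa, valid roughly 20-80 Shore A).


log10(E) = 0.0235*S - 0.6403  =>  S = (log10(E) + 0.6403) / 0.0235
log10(12.8) = 1.107210
S = (1.107210 + 0.6403) / 0.0235 = 1.747510 / 0.0235
S = 74.4

Shore A = 74.4


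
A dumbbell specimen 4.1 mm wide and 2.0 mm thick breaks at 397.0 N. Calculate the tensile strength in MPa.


Area = width * thickness = 4.1 * 2.0 = 8.2 mm^2
TS = force / area = 397.0 / 8.2 = 48.41 MPa

48.41 MPa


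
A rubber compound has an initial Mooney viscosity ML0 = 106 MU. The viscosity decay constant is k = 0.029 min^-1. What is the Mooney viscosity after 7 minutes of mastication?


ML = ML0 * exp(-k * t)
ML = 106 * exp(-0.029 * 7)
ML = 106 * 0.8163
ML = 86.53 MU

86.53 MU


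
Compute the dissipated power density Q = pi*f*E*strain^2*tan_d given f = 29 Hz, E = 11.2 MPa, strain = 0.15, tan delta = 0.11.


Q = pi * f * E * strain^2 * tan_d
= pi * 29 * 11.2 * 0.15^2 * 0.11
= pi * 29 * 11.2 * 0.0225 * 0.11
= 2.5255

Q = 2.5255


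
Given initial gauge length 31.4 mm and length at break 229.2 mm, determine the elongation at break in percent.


Elongation = (Lf - L0) / L0 * 100
= (229.2 - 31.4) / 31.4 * 100
= 197.8 / 31.4 * 100
= 629.9%

629.9%


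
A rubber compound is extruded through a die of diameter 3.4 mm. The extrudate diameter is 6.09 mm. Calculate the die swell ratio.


Die swell ratio = D_extrudate / D_die
= 6.09 / 3.4
= 1.791

Die swell = 1.791


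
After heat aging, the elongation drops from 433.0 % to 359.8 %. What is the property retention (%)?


Retention = aged / original * 100
= 359.8 / 433.0 * 100
= 83.1%

83.1%


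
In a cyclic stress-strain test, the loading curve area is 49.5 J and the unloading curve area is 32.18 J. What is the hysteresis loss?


Hysteresis loss = loading - unloading
= 49.5 - 32.18
= 17.32 J

17.32 J


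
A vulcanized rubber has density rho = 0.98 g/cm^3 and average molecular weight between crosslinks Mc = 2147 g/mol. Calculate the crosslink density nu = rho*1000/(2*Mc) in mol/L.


nu = rho * 1000 / (2 * Mc)
nu = 0.98 * 1000 / (2 * 2147)
nu = 980.0 / 4294
nu = 0.2282 mol/L

0.2282 mol/L


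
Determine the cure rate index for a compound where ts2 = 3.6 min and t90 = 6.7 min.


CRI = 100 / (t90 - ts2)
= 100 / (6.7 - 3.6)
= 100 / 3.1
= 32.26 min^-1

32.26 min^-1


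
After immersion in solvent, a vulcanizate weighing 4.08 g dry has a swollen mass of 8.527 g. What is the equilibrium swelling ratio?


Q = W_swollen / W_dry
Q = 8.527 / 4.08
Q = 2.09

Q = 2.09


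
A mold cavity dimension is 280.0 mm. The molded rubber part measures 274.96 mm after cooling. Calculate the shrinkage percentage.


Shrinkage = (mold - part) / mold * 100
= (280.0 - 274.96) / 280.0 * 100
= 5.04 / 280.0 * 100
= 1.8%

1.8%


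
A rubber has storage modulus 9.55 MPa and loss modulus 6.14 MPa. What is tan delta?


tan delta = E'' / E'
= 6.14 / 9.55
= 0.6429

tan delta = 0.6429


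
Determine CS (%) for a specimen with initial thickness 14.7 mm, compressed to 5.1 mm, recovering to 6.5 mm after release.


CS = (t0 - recovered) / (t0 - ts) * 100
= (14.7 - 6.5) / (14.7 - 5.1) * 100
= 8.2 / 9.6 * 100
= 85.4%

85.4%


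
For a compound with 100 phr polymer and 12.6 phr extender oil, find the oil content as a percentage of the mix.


Oil % = oil / (100 + oil) * 100
= 12.6 / (100 + 12.6) * 100
= 12.6 / 112.6 * 100
= 11.19%

11.19%


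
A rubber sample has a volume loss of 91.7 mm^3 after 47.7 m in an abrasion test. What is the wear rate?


Rate = volume_loss / distance
= 91.7 / 47.7
= 1.922 mm^3/m

1.922 mm^3/m


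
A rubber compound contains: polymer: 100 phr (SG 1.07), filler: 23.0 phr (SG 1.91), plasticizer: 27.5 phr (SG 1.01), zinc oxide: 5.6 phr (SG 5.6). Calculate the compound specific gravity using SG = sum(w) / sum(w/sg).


Sum of weights = 156.1
Volume contributions:
  polymer: 100/1.07 = 93.4579
  filler: 23.0/1.91 = 12.0419
  plasticizer: 27.5/1.01 = 27.2277
  zinc oxide: 5.6/5.6 = 1.0000
Sum of volumes = 133.7276
SG = 156.1 / 133.7276 = 1.167

SG = 1.167


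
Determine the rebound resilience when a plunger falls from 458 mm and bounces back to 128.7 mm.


Resilience = h_rebound / h_drop * 100
= 128.7 / 458 * 100
= 28.1%

28.1%


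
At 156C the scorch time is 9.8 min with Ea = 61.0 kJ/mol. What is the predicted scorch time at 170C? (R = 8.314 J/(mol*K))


Convert temperatures: T1 = 156 + 273.15 = 429.15 K, T2 = 170 + 273.15 = 443.15 K
ts2_new = 9.8 * exp(61000 / 8.314 * (1/443.15 - 1/429.15))
1/T2 - 1/T1 = -7.3615e-05
ts2_new = 5.71 min

5.71 min


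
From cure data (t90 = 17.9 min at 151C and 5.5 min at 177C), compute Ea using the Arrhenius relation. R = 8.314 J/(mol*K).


T1 = 424.15 K, T2 = 450.15 K
1/T1 - 1/T2 = 1.3617e-04
ln(t1/t2) = ln(17.9/5.5) = 1.1801
Ea = 8.314 * 1.1801 / 1.3617e-04 = 72046.8125 J/mol
Ea = 72.05 kJ/mol

72.05 kJ/mol


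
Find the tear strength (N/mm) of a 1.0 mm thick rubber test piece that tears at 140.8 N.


Tear strength = force / thickness
= 140.8 / 1.0
= 140.8 N/mm

140.8 N/mm


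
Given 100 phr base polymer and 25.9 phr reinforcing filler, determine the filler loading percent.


Filler % = filler / (rubber + filler) * 100
= 25.9 / (100 + 25.9) * 100
= 25.9 / 125.9 * 100
= 20.57%

20.57%


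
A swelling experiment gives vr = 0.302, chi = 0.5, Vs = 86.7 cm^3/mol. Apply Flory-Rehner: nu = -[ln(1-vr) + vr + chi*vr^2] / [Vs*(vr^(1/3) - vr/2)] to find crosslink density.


ln(1 - vr) = ln(1 - 0.302) = -0.3595
Numerator = -((-0.3595) + 0.302 + 0.5 * 0.302^2) = 0.0119
Denominator = 86.7 * (0.302^(1/3) - 0.302/2) = 45.0768
nu = 0.0119 / 45.0768 = 2.6475e-04 mol/cm^3

2.6475e-04 mol/cm^3


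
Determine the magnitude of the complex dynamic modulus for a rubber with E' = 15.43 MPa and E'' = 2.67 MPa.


|E*| = sqrt(E'^2 + E''^2)
= sqrt(15.43^2 + 2.67^2)
= sqrt(238.0849 + 7.1289)
= 15.659 MPa

15.659 MPa


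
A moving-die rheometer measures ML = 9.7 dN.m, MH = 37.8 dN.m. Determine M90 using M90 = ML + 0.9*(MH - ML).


M90 = ML + 0.9 * (MH - ML)
M90 = 9.7 + 0.9 * (37.8 - 9.7)
M90 = 9.7 + 0.9 * 28.1
M90 = 34.99 dN.m

34.99 dN.m


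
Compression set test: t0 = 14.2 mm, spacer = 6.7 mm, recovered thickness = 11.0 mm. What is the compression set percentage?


CS = (t0 - recovered) / (t0 - ts) * 100
= (14.2 - 11.0) / (14.2 - 6.7) * 100
= 3.2 / 7.5 * 100
= 42.7%

42.7%


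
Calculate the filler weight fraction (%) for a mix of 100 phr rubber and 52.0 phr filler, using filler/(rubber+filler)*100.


Filler % = filler / (rubber + filler) * 100
= 52.0 / (100 + 52.0) * 100
= 52.0 / 152.0 * 100
= 34.21%

34.21%


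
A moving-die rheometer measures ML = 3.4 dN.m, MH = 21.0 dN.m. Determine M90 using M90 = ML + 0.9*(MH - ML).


M90 = ML + 0.9 * (MH - ML)
M90 = 3.4 + 0.9 * (21.0 - 3.4)
M90 = 3.4 + 0.9 * 17.6
M90 = 19.24 dN.m

19.24 dN.m


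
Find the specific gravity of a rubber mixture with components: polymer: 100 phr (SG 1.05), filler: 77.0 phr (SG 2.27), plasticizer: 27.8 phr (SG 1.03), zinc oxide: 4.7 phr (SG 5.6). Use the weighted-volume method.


Sum of weights = 209.5
Volume contributions:
  polymer: 100/1.05 = 95.2381
  filler: 77.0/2.27 = 33.9207
  plasticizer: 27.8/1.03 = 26.9903
  zinc oxide: 4.7/5.6 = 0.8393
Sum of volumes = 156.9884
SG = 209.5 / 156.9884 = 1.334

SG = 1.334


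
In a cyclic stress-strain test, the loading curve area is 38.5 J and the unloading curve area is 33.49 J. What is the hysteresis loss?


Hysteresis loss = loading - unloading
= 38.5 - 33.49
= 5.01 J

5.01 J


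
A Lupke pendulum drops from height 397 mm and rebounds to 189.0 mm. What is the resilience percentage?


Resilience = h_rebound / h_drop * 100
= 189.0 / 397 * 100
= 47.6%

47.6%


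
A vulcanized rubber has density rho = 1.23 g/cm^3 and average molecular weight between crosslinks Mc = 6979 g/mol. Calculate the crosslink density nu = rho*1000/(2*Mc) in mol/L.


nu = rho * 1000 / (2 * Mc)
nu = 1.23 * 1000 / (2 * 6979)
nu = 1230.0 / 13958
nu = 0.0881 mol/L

0.0881 mol/L


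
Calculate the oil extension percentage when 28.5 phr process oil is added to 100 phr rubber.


Oil % = oil / (100 + oil) * 100
= 28.5 / (100 + 28.5) * 100
= 28.5 / 128.5 * 100
= 22.18%

22.18%


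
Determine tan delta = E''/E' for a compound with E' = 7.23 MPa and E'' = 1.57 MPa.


tan delta = E'' / E'
= 1.57 / 7.23
= 0.2172

tan delta = 0.2172


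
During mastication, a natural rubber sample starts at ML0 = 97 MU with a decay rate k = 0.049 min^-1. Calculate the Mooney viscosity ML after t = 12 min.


ML = ML0 * exp(-k * t)
ML = 97 * exp(-0.049 * 12)
ML = 97 * 0.5554
ML = 53.88 MU

53.88 MU


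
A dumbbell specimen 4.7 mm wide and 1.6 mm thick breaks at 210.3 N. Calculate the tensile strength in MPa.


Area = width * thickness = 4.7 * 1.6 = 7.52 mm^2
TS = force / area = 210.3 / 7.52 = 27.97 MPa

27.97 MPa


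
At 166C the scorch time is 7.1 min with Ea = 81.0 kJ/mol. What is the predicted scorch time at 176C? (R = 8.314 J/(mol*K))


Convert temperatures: T1 = 166 + 273.15 = 439.15 K, T2 = 176 + 273.15 = 449.15 K
ts2_new = 7.1 * exp(81000 / 8.314 * (1/449.15 - 1/439.15))
1/T2 - 1/T1 = -5.0699e-05
ts2_new = 4.33 min

4.33 min


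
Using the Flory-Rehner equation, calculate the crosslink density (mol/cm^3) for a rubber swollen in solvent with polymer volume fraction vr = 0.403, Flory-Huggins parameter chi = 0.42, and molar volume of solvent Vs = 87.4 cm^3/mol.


ln(1 - vr) = ln(1 - 0.403) = -0.5158
Numerator = -((-0.5158) + 0.403 + 0.42 * 0.403^2) = 0.0446
Denominator = 87.4 * (0.403^(1/3) - 0.403/2) = 46.9464
nu = 0.0446 / 46.9464 = 9.5058e-04 mol/cm^3

9.5058e-04 mol/cm^3


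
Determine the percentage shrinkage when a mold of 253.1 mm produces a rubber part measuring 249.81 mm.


Shrinkage = (mold - part) / mold * 100
= (253.1 - 249.81) / 253.1 * 100
= 3.29 / 253.1 * 100
= 1.3%

1.3%


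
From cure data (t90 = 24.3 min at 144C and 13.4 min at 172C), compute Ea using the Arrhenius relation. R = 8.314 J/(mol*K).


T1 = 417.15 K, T2 = 445.15 K
1/T1 - 1/T2 = 1.5079e-04
ln(t1/t2) = ln(24.3/13.4) = 0.5952
Ea = 8.314 * 0.5952 / 1.5079e-04 = 32819.3012 J/mol
Ea = 32.82 kJ/mol

32.82 kJ/mol


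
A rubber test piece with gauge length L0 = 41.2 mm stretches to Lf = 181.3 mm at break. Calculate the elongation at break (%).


Elongation = (Lf - L0) / L0 * 100
= (181.3 - 41.2) / 41.2 * 100
= 140.1 / 41.2 * 100
= 340.0%

340.0%


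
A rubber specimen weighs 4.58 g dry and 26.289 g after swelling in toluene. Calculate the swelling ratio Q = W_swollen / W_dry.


Q = W_swollen / W_dry
Q = 26.289 / 4.58
Q = 5.74

Q = 5.74


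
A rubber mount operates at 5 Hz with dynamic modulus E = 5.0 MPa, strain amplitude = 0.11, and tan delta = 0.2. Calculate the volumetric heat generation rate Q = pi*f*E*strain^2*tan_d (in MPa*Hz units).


Q = pi * f * E * strain^2 * tan_d
= pi * 5 * 5.0 * 0.11^2 * 0.2
= pi * 5 * 5.0 * 0.0121 * 0.2
= 0.1901

Q = 0.1901


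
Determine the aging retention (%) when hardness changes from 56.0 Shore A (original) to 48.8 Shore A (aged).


Retention = aged / original * 100
= 48.8 / 56.0 * 100
= 87.1%

87.1%


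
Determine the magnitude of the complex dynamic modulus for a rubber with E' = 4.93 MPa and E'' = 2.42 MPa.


|E*| = sqrt(E'^2 + E''^2)
= sqrt(4.93^2 + 2.42^2)
= sqrt(24.3049 + 5.8564)
= 5.492 MPa

5.492 MPa


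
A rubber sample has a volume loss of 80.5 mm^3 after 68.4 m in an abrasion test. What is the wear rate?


Rate = volume_loss / distance
= 80.5 / 68.4
= 1.177 mm^3/m

1.177 mm^3/m


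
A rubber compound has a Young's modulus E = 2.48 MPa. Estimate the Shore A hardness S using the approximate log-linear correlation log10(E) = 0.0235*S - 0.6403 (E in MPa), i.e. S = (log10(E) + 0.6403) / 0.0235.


log10(E) = 0.0235*S - 0.6403  =>  S = (log10(E) + 0.6403) / 0.0235
log10(2.48) = 0.394452
S = (0.394452 + 0.6403) / 0.0235 = 1.034752 / 0.0235
S = 44.0

Shore A = 44.0


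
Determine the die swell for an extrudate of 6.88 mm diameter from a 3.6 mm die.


Die swell ratio = D_extrudate / D_die
= 6.88 / 3.6
= 1.911

Die swell = 1.911


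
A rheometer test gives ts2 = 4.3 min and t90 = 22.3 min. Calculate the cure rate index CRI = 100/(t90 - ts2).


CRI = 100 / (t90 - ts2)
= 100 / (22.3 - 4.3)
= 100 / 18.0
= 5.56 min^-1

5.56 min^-1


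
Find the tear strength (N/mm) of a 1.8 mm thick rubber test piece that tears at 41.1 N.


Tear strength = force / thickness
= 41.1 / 1.8
= 22.83 N/mm

22.83 N/mm


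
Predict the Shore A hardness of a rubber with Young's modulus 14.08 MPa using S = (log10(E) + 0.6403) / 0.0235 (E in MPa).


log10(E) = 0.0235*S - 0.6403  =>  S = (log10(E) + 0.6403) / 0.0235
log10(14.08) = 1.148603
S = (1.148603 + 0.6403) / 0.0235 = 1.788903 / 0.0235
S = 76.1

Shore A = 76.1


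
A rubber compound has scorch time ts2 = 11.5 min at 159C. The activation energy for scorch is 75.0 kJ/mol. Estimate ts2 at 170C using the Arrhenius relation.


Convert temperatures: T1 = 159 + 273.15 = 432.15 K, T2 = 170 + 273.15 = 443.15 K
ts2_new = 11.5 * exp(75000 / 8.314 * (1/443.15 - 1/432.15))
1/T2 - 1/T1 = -5.7439e-05
ts2_new = 6.85 min

6.85 min


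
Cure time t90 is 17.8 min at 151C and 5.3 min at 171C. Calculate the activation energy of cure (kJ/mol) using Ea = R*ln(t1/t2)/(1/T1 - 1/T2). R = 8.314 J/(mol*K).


T1 = 424.15 K, T2 = 444.15 K
1/T1 - 1/T2 = 1.0616e-04
ln(t1/t2) = ln(17.8/5.3) = 1.2115
Ea = 8.314 * 1.2115 / 1.0616e-04 = 94874.5180 J/mol
Ea = 94.87 kJ/mol

94.87 kJ/mol


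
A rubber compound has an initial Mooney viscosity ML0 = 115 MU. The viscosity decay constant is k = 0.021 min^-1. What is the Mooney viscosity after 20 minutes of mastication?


ML = ML0 * exp(-k * t)
ML = 115 * exp(-0.021 * 20)
ML = 115 * 0.6570
ML = 75.56 MU

75.56 MU


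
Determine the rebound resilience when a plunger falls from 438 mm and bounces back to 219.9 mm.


Resilience = h_rebound / h_drop * 100
= 219.9 / 438 * 100
= 50.2%

50.2%


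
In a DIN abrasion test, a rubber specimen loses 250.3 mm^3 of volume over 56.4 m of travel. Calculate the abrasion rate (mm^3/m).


Rate = volume_loss / distance
= 250.3 / 56.4
= 4.438 mm^3/m

4.438 mm^3/m


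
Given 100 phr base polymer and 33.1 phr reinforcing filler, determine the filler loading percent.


Filler % = filler / (rubber + filler) * 100
= 33.1 / (100 + 33.1) * 100
= 33.1 / 133.1 * 100
= 24.87%

24.87%


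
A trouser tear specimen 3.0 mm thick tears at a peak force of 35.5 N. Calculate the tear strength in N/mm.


Tear strength = force / thickness
= 35.5 / 3.0
= 11.83 N/mm

11.83 N/mm


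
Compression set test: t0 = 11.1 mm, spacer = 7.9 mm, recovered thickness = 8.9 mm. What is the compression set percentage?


CS = (t0 - recovered) / (t0 - ts) * 100
= (11.1 - 8.9) / (11.1 - 7.9) * 100
= 2.2 / 3.2 * 100
= 68.8%

68.8%


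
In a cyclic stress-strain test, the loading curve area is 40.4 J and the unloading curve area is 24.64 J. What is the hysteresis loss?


Hysteresis loss = loading - unloading
= 40.4 - 24.64
= 15.76 J

15.76 J


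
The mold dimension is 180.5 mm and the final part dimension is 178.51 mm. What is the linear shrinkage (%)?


Shrinkage = (mold - part) / mold * 100
= (180.5 - 178.51) / 180.5 * 100
= 1.99 / 180.5 * 100
= 1.1%

1.1%


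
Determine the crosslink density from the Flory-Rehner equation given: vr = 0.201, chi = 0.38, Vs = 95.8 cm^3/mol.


ln(1 - vr) = ln(1 - 0.201) = -0.2244
Numerator = -((-0.2244) + 0.201 + 0.38 * 0.201^2) = 0.0080
Denominator = 95.8 * (0.201^(1/3) - 0.201/2) = 46.4895
nu = 0.0080 / 46.4895 = 1.7298e-04 mol/cm^3

1.7298e-04 mol/cm^3


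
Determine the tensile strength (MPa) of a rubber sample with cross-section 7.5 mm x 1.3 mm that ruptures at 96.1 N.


Area = width * thickness = 7.5 * 1.3 = 9.75 mm^2
TS = force / area = 96.1 / 9.75 = 9.86 MPa

9.86 MPa


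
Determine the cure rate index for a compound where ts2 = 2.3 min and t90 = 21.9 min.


CRI = 100 / (t90 - ts2)
= 100 / (21.9 - 2.3)
= 100 / 19.6
= 5.1 min^-1

5.1 min^-1


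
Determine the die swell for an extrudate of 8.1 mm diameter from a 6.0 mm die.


Die swell ratio = D_extrudate / D_die
= 8.1 / 6.0
= 1.35

Die swell = 1.35


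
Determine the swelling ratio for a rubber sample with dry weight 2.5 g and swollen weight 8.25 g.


Q = W_swollen / W_dry
Q = 8.25 / 2.5
Q = 3.3

Q = 3.3


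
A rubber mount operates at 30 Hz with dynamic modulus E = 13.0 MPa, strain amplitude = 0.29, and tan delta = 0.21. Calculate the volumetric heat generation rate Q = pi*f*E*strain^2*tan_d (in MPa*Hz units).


Q = pi * f * E * strain^2 * tan_d
= pi * 30 * 13.0 * 0.29^2 * 0.21
= pi * 30 * 13.0 * 0.0841 * 0.21
= 21.6386

Q = 21.6386


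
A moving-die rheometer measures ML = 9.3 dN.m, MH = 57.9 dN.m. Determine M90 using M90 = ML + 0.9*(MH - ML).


M90 = ML + 0.9 * (MH - ML)
M90 = 9.3 + 0.9 * (57.9 - 9.3)
M90 = 9.3 + 0.9 * 48.6
M90 = 53.04 dN.m

53.04 dN.m


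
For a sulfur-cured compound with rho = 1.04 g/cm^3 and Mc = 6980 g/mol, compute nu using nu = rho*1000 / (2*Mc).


nu = rho * 1000 / (2 * Mc)
nu = 1.04 * 1000 / (2 * 6980)
nu = 1040.0 / 13960
nu = 0.0745 mol/L

0.0745 mol/L


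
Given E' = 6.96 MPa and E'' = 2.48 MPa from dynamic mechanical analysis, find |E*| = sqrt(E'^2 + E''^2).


|E*| = sqrt(E'^2 + E''^2)
= sqrt(6.96^2 + 2.48^2)
= sqrt(48.4416 + 6.1504)
= 7.389 MPa

7.389 MPa


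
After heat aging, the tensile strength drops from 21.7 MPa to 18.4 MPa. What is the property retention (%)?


Retention = aged / original * 100
= 18.4 / 21.7 * 100
= 84.8%

84.8%


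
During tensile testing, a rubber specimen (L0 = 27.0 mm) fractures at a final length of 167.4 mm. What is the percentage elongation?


Elongation = (Lf - L0) / L0 * 100
= (167.4 - 27.0) / 27.0 * 100
= 140.4 / 27.0 * 100
= 520.0%

520.0%


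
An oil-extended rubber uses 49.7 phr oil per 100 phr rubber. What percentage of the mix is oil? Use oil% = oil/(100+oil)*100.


Oil % = oil / (100 + oil) * 100
= 49.7 / (100 + 49.7) * 100
= 49.7 / 149.7 * 100
= 33.2%

33.2%


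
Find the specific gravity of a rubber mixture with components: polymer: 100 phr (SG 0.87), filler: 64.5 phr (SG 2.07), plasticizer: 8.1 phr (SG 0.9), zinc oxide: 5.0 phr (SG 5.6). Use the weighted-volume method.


Sum of weights = 177.6
Volume contributions:
  polymer: 100/0.87 = 114.9425
  filler: 64.5/2.07 = 31.1594
  plasticizer: 8.1/0.9 = 9.0000
  zinc oxide: 5.0/5.6 = 0.8929
Sum of volumes = 155.9948
SG = 177.6 / 155.9948 = 1.138

SG = 1.138


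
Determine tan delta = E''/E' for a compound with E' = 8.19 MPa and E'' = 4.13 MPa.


tan delta = E'' / E'
= 4.13 / 8.19
= 0.5043

tan delta = 0.5043


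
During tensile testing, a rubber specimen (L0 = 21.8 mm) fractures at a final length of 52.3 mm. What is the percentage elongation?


Elongation = (Lf - L0) / L0 * 100
= (52.3 - 21.8) / 21.8 * 100
= 30.5 / 21.8 * 100
= 139.9%

139.9%


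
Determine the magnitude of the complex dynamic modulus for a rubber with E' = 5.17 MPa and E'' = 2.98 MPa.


|E*| = sqrt(E'^2 + E''^2)
= sqrt(5.17^2 + 2.98^2)
= sqrt(26.7289 + 8.8804)
= 5.967 MPa

5.967 MPa


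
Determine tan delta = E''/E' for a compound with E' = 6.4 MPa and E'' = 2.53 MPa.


tan delta = E'' / E'
= 2.53 / 6.4
= 0.3953

tan delta = 0.3953


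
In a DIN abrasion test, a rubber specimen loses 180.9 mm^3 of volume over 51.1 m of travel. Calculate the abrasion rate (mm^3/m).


Rate = volume_loss / distance
= 180.9 / 51.1
= 3.54 mm^3/m

3.54 mm^3/m


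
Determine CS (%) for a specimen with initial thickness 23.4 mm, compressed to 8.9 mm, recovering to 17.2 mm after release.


CS = (t0 - recovered) / (t0 - ts) * 100
= (23.4 - 17.2) / (23.4 - 8.9) * 100
= 6.2 / 14.5 * 100
= 42.8%

42.8%


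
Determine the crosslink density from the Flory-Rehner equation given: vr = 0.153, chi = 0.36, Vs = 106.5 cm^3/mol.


ln(1 - vr) = ln(1 - 0.153) = -0.1661
Numerator = -((-0.1661) + 0.153 + 0.36 * 0.153^2) = 0.0046
Denominator = 106.5 * (0.153^(1/3) - 0.153/2) = 48.8141
nu = 0.0046 / 48.8141 = 9.4795e-05 mol/cm^3

9.4795e-05 mol/cm^3


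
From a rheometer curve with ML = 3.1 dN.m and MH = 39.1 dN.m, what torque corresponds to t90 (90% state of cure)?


M90 = ML + 0.9 * (MH - ML)
M90 = 3.1 + 0.9 * (39.1 - 3.1)
M90 = 3.1 + 0.9 * 36.0
M90 = 35.5 dN.m

35.5 dN.m
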